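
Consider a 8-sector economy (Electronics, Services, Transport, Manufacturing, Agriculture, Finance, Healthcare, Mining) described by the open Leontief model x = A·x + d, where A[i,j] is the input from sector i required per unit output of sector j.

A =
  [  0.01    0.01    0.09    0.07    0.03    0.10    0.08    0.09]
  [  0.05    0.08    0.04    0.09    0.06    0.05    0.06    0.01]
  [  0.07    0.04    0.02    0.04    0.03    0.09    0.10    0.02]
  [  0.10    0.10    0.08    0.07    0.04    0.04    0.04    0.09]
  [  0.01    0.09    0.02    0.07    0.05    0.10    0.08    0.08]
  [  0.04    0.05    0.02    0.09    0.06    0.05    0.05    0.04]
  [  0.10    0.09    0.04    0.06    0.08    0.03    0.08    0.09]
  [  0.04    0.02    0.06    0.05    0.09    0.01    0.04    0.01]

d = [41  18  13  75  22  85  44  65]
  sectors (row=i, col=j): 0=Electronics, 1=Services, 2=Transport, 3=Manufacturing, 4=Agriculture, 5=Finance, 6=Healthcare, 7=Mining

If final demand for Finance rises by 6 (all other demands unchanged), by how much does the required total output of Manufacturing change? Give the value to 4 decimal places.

0.6001

Form M = I − A:
  [  0.99   -0.01   -0.09   -0.07   -0.03   -0.10   -0.08   -0.09]
  [ -0.05    0.92   -0.04   -0.09   -0.06   -0.05   -0.06   -0.01]
  [ -0.07   -0.04    0.98   -0.04   -0.03   -0.09   -0.10   -0.02]
  [ -0.10   -0.10   -0.08    0.93   -0.04   -0.04   -0.04   -0.09]
  [ -0.01   -0.09   -0.02   -0.07    0.95   -0.10   -0.08   -0.08]
  [ -0.04   -0.05   -0.02   -0.09   -0.06    0.95   -0.05   -0.04]
  [ -0.10   -0.09   -0.04   -0.06   -0.08   -0.03    0.92   -0.09]
  [ -0.04   -0.02   -0.06   -0.05   -0.09   -0.01   -0.04    0.99]
Leontief inverse L = M⁻¹:
  [  1.0615    0.0633    0.1291    0.1280    0.0807    0.1469    0.1370    0.1363]
  [  0.0970    1.1358    0.0798    0.1487    0.1050    0.0991    0.1147    0.0583]
  [  0.1128    0.0881    1.0565    0.0943    0.0739    0.1338    0.1511    0.0662]
  [  0.1541    0.1597    0.1309    1.1395    0.0960    0.1000    0.1076    0.1434]
  [  0.0618    0.1504    0.0619    0.1351    1.1048    0.1480    0.1375    0.1284]
  [  0.0819    0.0996    0.0567    0.1425    0.1018    1.0926    0.0978    0.0838]
  [  0.1549    0.1544    0.0921    0.1321    0.1398    0.0913    1.1499    0.1490]
  [  0.0722    0.0598    0.0874    0.0905    0.1218    0.0493    0.0824    1.0466]
Total output x = L · d:
  x_0 = 1.0615·41 + 0.0633·18 + 0.1291·13 + 0.1280·75 + 0.0807·22 + 0.1469·85 + 0.1370·44 + 0.1363·65 = 85.0905
  x_1 = 0.0970·41 + 1.1358·18 + 0.0798·13 + 0.1487·75 + 0.1050·22 + 0.0991·85 + 0.1147·44 + 0.0583·65 = 56.1863
  x_2 = 0.1128·41 + 0.0881·18 + 1.0565·13 + 0.0943·75 + 0.0739·22 + 0.1338·85 + 0.1511·44 + 0.0662·65 = 50.9624
  x_3 = 0.1541·41 + 0.1597·18 + 0.1309·13 + 1.1395·75 + 0.0960·22 + 0.1000·85 + 0.1076·44 + 0.1434·65 = 121.0302
  x_4 = 0.0618·41 + 0.1504·18 + 0.0619·13 + 0.1351·75 + 1.1048·22 + 0.1480·85 + 0.1375·44 + 0.1284·65 = 67.4625
  x_5 = 0.0819·41 + 0.0996·18 + 0.0567·13 + 0.1425·75 + 0.1018·22 + 1.0926·85 + 0.0978·44 + 0.0838·65 = 121.4314
  x_6 = 0.1549·41 + 0.1544·18 + 0.0921·13 + 0.1321·75 + 0.1398·22 + 0.0913·85 + 1.1499·44 + 0.1490·65 = 91.3581
  x_7 = 0.0722·41 + 0.0598·18 + 0.0874·13 + 0.0905·75 + 0.1218·22 + 0.0493·85 + 0.0824·44 + 1.0466·65 = 90.4817
Δx_3 = L[3,5] · Δd_5 = 0.1000 · 6 = 0.6001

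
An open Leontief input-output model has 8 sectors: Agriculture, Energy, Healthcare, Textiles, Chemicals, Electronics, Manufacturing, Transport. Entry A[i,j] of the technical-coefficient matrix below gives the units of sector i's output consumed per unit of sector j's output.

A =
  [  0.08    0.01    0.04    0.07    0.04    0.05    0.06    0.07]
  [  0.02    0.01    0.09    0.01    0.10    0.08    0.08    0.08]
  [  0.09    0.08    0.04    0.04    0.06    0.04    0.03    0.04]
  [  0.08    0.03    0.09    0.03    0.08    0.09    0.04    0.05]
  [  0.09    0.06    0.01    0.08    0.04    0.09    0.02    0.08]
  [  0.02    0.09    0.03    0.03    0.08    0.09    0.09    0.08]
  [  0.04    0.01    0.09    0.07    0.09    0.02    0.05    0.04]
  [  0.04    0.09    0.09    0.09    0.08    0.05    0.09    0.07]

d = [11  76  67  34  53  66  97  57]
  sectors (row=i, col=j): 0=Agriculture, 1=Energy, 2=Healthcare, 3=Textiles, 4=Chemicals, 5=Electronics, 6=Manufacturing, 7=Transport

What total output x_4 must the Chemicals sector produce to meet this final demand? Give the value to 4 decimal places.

102.0502

Form M = I − A:
  [  0.92   -0.01   -0.04   -0.07   -0.04   -0.05   -0.06   -0.07]
  [ -0.02    0.99   -0.09   -0.01   -0.10   -0.08   -0.08   -0.08]
  [ -0.09   -0.08    0.96   -0.04   -0.06   -0.04   -0.03   -0.04]
  [ -0.08   -0.03   -0.09    0.97   -0.08   -0.09   -0.04   -0.05]
  [ -0.09   -0.06   -0.01   -0.08    0.96   -0.09   -0.02   -0.08]
  [ -0.02   -0.09   -0.03   -0.03   -0.08    0.91   -0.09   -0.08]
  [ -0.04   -0.01   -0.09   -0.07   -0.09   -0.02    0.95   -0.04]
  [ -0.04   -0.09   -0.09   -0.09   -0.08   -0.05   -0.09    0.93]
Leontief inverse L = M⁻¹:
  [  1.1280    0.0489    0.0877    0.1153    0.0955    0.0999    0.1059    0.1204]
  [  0.0724    1.0599    0.1391    0.0616    0.1622    0.1358    0.1301    0.1372]
  [  0.1365    0.1161    1.0858    0.0822    0.1150    0.0917    0.0760    0.0924]
  [  0.1354    0.0786    0.1395    1.0806    0.1429    0.1496    0.0927    0.1102]
  [  0.1404    0.1047    0.0642    0.1281    1.1045    0.1510    0.0760    0.1405]
  [  0.0716    0.1391    0.0889    0.0826    0.1520    1.1534    0.1487    0.1443]
  [  0.0905    0.0489    0.1329    0.1131    0.1418    0.0691    1.0893    0.0878]
  [  0.1065    0.1447    0.1590    0.1499    0.1617    0.1225    0.1534    1.1417]
Total output x = L · d:
  x_0 = 1.1280·11 + 0.0489·76 + 0.0877·67 + 0.1153·34 + 0.0955·53 + 0.0999·66 + 0.1059·97 + 0.1204·57 = 54.7073
  x_1 = 0.0724·11 + 1.0599·76 + 0.1391·67 + 0.0616·34 + 0.1622·53 + 0.1358·66 + 0.1301·97 + 0.1372·57 = 130.7618
  x_2 = 0.1365·11 + 0.1161·76 + 1.0858·67 + 0.0822·34 + 0.1150·53 + 0.0917·66 + 0.0760·97 + 0.0924·57 = 110.6492
  x_3 = 0.1354·11 + 0.0786·76 + 0.1395·67 + 1.0806·34 + 0.1429·53 + 0.1496·66 + 0.0927·97 + 0.1102·57 = 86.2691
  x_4 = 0.1404·11 + 0.1047·76 + 0.0642·67 + 0.1281·34 + 1.1045·53 + 0.1510·66 + 0.0760·97 + 0.1405·57 = 102.0502
  x_5 = 0.0716·11 + 0.1391·76 + 0.0889·67 + 0.0826·34 + 0.1520·53 + 1.1534·66 + 0.1487·97 + 0.1443·57 = 126.9396
  x_6 = 0.0905·11 + 0.0489·76 + 0.1329·67 + 0.1131·34 + 0.1418·53 + 0.0691·66 + 1.0893·97 + 0.0878·57 = 140.2079
  x_7 = 0.1065·11 + 0.1447·76 + 0.1590·67 + 0.1499·34 + 0.1617·53 + 0.1225·66 + 0.1534·97 + 1.1417·57 = 124.5260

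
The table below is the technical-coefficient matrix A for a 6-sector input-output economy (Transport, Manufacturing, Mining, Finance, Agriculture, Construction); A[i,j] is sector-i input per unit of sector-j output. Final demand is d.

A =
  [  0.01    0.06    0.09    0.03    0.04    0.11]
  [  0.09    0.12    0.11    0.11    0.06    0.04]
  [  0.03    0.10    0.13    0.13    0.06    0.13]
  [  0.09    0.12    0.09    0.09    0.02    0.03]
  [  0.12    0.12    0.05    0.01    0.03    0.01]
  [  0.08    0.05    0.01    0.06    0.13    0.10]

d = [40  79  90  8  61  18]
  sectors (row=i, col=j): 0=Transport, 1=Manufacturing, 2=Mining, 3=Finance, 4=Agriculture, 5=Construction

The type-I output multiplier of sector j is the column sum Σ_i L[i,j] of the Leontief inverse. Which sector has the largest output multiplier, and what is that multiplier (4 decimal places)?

Form M = I − A:
  [  0.99   -0.06   -0.09   -0.03   -0.04   -0.11]
  [ -0.09    0.88   -0.11   -0.11   -0.06   -0.04]
  [ -0.03   -0.10    0.87   -0.13   -0.06   -0.13]
  [ -0.09   -0.12   -0.09    0.91   -0.02   -0.03]
  [ -0.12   -0.12   -0.05   -0.01    0.97   -0.01]
  [ -0.08   -0.05   -0.01   -0.06   -0.13    0.90]
Leontief inverse L = M⁻¹:
  [  1.0552    0.1189    0.1390    0.0803    0.0823    0.1579]
  [  0.1562    1.2167    0.1972    0.1888    0.1124    0.1092]
  [  0.1070    0.2041    1.2183    0.2172    0.1246    0.2068]
  [  0.1435    0.2003    0.1647    1.1580    0.0644    0.0895]
  [  0.1583    0.1790    0.1068    0.0575    1.0639    0.0565]
  [  0.1361    0.1196    0.0633    0.1056    0.1729    1.1476]
Total output x = L · d:
  x_0 = 1.0552·40 + 0.1189·79 + 0.1390·90 + 0.0803·8 + 0.0823·61 + 0.1579·18 = 72.6177
  x_1 = 0.1562·40 + 1.2167·79 + 0.1972·90 + 0.1888·8 + 0.1124·61 + 0.1092·18 = 130.4561
  x_2 = 0.1070·40 + 0.2041·79 + 1.2183·90 + 0.2172·8 + 0.1246·61 + 0.2068·18 = 143.1132
  x_3 = 0.1435·40 + 0.2003·79 + 0.1647·90 + 1.1580·8 + 0.0644·61 + 0.0895·18 = 51.1855
  x_4 = 0.1583·40 + 0.1790·79 + 0.1068·90 + 0.0575·8 + 1.0639·61 + 0.0565·18 = 96.4564
  x_5 = 0.1361·40 + 0.1196·79 + 0.0633·90 + 0.1056·8 + 0.1729·61 + 1.1476·18 = 52.6376
Output multipliers (column sums of L):
  Transport: 1.7563
  Manufacturing: 2.0387
  Mining: 1.8893
  Finance: 1.8075
  Agriculture: 1.6205
  Construction: 1.7675

Manufacturing (2.0387)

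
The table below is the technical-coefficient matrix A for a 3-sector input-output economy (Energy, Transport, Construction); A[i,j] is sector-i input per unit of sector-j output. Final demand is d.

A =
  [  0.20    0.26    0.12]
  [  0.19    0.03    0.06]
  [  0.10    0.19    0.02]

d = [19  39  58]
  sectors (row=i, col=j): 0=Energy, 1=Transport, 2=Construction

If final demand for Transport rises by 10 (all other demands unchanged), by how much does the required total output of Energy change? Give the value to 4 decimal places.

Form M = I − A:
  [  0.80   -0.26   -0.12]
  [ -0.19    0.97   -0.06]
  [ -0.10   -0.19    0.98]
Leontief inverse L = M⁻¹:
  [  1.3703    0.4050    0.1926]
  [  0.2804    1.1263    0.1033]
  [  0.1942    0.2597    1.0601]
Total output x = L · d:
  x_0 = 1.3703·19 + 0.4050·39 + 0.1926·58 = 53.0002
  x_1 = 0.2804·19 + 1.1263·39 + 0.1033·58 = 55.2456
  x_2 = 0.1942·19 + 0.2597·39 + 1.0601·58 = 75.3027
Δx_0 = L[0,1] · Δd_1 = 0.4050 · 10 = 4.0501

4.0501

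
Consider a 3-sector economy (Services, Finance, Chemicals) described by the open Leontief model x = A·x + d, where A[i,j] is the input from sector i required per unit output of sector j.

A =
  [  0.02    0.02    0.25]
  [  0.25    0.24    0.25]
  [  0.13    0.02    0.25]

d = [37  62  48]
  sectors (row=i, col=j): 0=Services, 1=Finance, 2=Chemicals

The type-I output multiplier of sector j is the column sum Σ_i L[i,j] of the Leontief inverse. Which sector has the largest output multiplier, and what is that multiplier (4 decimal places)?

Chemicals (2.3737)

Form M = I − A:
  [  0.98   -0.02   -0.25]
  [ -0.25    0.76   -0.25]
  [ -0.13   -0.02    0.75]
Leontief inverse L = M⁻¹:
  [  1.0796    0.0382    0.3726]
  [  0.4204    1.3423    0.5876]
  [  0.1983    0.0424    1.4136]
Total output x = L · d:
  x_0 = 1.0796·37 + 0.0382·62 + 0.3726·48 = 60.1987
  x_1 = 0.4204·37 + 1.3423·62 + 0.5876·48 = 126.9800
  x_2 = 0.1983·37 + 0.0424·62 + 1.4136·48 = 77.8206
Output multipliers (column sums of L):
  Services: 1.6983
  Finance: 1.4229
  Chemicals: 2.3737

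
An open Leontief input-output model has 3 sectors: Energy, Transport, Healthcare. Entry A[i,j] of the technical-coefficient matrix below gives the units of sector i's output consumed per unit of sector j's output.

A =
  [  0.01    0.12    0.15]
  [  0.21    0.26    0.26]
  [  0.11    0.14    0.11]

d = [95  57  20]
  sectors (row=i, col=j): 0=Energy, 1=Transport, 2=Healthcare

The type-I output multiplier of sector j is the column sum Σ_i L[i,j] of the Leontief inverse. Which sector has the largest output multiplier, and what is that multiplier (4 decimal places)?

Transport (1.9951)

Form M = I − A:
  [  0.99   -0.12   -0.15]
  [ -0.21    0.74   -0.26]
  [ -0.11   -0.14    0.89]
Leontief inverse L = M⁻¹:
  [  1.0849    0.2228    0.2480]
  [  0.3758    1.5076    0.5038]
  [  0.1932    0.2647    1.2335]
Total output x = L · d:
  x_0 = 1.0849·95 + 0.2228·57 + 0.2480·20 = 120.7286
  x_1 = 0.3758·95 + 1.5076·57 + 0.5038·20 = 131.7053
  x_2 = 0.1932·95 + 0.2647·57 + 1.2335·20 = 58.1111
Output multipliers (column sums of L):
  Energy: 1.6539
  Transport: 1.9951
  Healthcare: 1.9852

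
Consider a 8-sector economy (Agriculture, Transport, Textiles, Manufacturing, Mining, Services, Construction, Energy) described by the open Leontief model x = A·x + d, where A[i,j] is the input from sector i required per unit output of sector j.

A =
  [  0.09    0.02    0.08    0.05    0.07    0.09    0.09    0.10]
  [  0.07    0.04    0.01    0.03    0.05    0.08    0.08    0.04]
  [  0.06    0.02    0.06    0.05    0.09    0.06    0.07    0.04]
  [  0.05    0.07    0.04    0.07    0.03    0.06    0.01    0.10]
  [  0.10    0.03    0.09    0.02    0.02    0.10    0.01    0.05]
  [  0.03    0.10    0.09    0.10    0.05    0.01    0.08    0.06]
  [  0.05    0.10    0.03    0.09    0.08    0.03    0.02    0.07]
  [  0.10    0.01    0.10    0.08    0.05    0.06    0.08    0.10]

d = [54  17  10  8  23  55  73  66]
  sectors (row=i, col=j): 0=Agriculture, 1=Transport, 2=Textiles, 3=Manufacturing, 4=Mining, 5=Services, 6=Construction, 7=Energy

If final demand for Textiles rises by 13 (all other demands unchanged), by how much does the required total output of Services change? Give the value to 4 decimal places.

Form M = I − A:
  [  0.91   -0.02   -0.08   -0.05   -0.07   -0.09   -0.09   -0.10]
  [ -0.07    0.96   -0.01   -0.03   -0.05   -0.08   -0.08   -0.04]
  [ -0.06   -0.02    0.94   -0.05   -0.09   -0.06   -0.07   -0.04]
  [ -0.05   -0.07   -0.04    0.93   -0.03   -0.06   -0.01   -0.10]
  [ -0.10   -0.03   -0.09   -0.02    0.98   -0.10   -0.01   -0.05]
  [ -0.03   -0.10   -0.09   -0.10   -0.05    0.99   -0.08   -0.06]
  [ -0.05   -0.10   -0.03   -0.09   -0.08   -0.03    0.98   -0.07]
  [ -0.10   -0.01   -0.10   -0.08   -0.05   -0.06   -0.08    0.90]
Leontief inverse L = M⁻¹:
  [  1.1712    0.0758    0.1587    0.1250    0.1362    0.1595    0.1559    0.1848]
  [  0.1235    1.0814    0.0607    0.0807    0.0935    0.1262    0.1239    0.0967]
  [  0.1207    0.0627    1.1178    0.1038    0.1381    0.1137    0.1161    0.1017]
  [  0.1094    0.1081    0.0954    1.1232    0.0754    0.1118    0.0603    0.1623]
  [  0.1570    0.0684    0.1476    0.0732    1.0693    0.1498    0.0634    0.1095]
  [  0.0981    0.1468    0.1473    0.1594    0.1050    1.0719    0.1323    0.1293]
  [  0.1148    0.1407    0.0865    0.1428    0.1264    0.0891    1.0696    0.1349]
  [  0.1801    0.0631    0.1767    0.1535    0.1159    0.1294    0.1444    1.1851]
Total output x = L · d:
  x_0 = 1.1712·54 + 0.0758·17 + 0.1587·10 + 0.1250·8 + 0.1362·23 + 0.1595·55 + 0.1559·73 + 0.1848·66 = 102.5955
  x_1 = 0.1235·54 + 1.0814·17 + 0.0607·10 + 0.0807·8 + 0.0935·23 + 0.1262·55 + 0.1239·73 + 0.0967·66 = 50.8291
  x_2 = 0.1207·54 + 0.0627·17 + 1.1178·10 + 0.1038·8 + 0.1381·23 + 0.1137·55 + 0.1161·73 + 0.1017·66 = 44.2104
  x_3 = 0.1094·54 + 0.1081·17 + 0.0954·10 + 1.1232·8 + 0.0754·23 + 0.1118·55 + 0.0603·73 + 0.1623·66 = 40.6892
  x_4 = 0.1570·54 + 0.0684·17 + 0.1476·10 + 0.0732·8 + 1.0693·23 + 0.1498·55 + 0.0634·73 + 0.1095·66 = 56.3854
  x_5 = 0.0981·54 + 0.1468·17 + 0.1473·10 + 0.1594·8 + 0.1050·23 + 1.0719·55 + 0.1323·73 + 0.1293·66 = 90.0998
  x_6 = 0.1148·54 + 0.1407·17 + 0.0865·10 + 0.1428·8 + 0.1264·23 + 0.0891·55 + 1.0696·73 + 0.1349·66 = 105.3859
  x_7 = 0.1801·54 + 0.0631·17 + 0.1767·10 + 0.1535·8 + 0.1159·23 + 0.1294·55 + 0.1444·73 + 1.1851·66 = 112.3335
Δx_5 = L[5,2] · Δd_2 = 0.1473 · 13 = 1.9155

1.9155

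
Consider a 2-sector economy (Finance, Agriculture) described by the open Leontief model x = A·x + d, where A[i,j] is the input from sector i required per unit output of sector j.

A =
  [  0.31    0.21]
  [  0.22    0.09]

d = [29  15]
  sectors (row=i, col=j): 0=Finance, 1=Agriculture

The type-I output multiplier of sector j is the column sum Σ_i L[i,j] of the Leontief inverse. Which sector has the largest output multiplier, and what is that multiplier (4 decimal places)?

Form M = I − A:
  [  0.69   -0.21]
  [ -0.22    0.91]
Leontief inverse L = M⁻¹:
  [  1.5644    0.3610]
  [  0.3782    1.1862]
Total output x = L · d:
  x_0 = 1.5644·29 + 0.3610·15 = 50.7822
  x_1 = 0.3782·29 + 1.1862·15 = 28.7605
Output multipliers (column sums of L):
  Finance: 1.9426
  Agriculture: 1.5472

Finance (1.9426)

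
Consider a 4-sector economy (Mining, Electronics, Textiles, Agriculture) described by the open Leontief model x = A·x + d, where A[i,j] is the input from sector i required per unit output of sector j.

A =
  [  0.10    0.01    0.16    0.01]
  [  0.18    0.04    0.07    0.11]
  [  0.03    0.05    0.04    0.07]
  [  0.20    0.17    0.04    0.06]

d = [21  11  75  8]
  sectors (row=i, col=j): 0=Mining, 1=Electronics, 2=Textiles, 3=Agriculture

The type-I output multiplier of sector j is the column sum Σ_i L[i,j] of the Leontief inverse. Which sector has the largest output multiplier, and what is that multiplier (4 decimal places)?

Form M = I − A:
  [  0.90   -0.01   -0.16   -0.01]
  [ -0.18    0.96   -0.07   -0.11]
  [ -0.03   -0.05    0.96   -0.07]
  [ -0.20   -0.17   -0.04    0.94]
Leontief inverse L = M⁻¹:
  [  1.1294    0.0269    0.1914    0.0294]
  [  0.2499    1.0752    0.1258    0.1379]
  [  0.0693    0.0717    1.0621    0.0882]
  [  0.2884    0.2032    0.1087    1.0988]
Total output x = L · d:
  x_0 = 1.1294·21 + 0.0269·11 + 0.1914·75 + 0.0294·8 = 38.6067
  x_1 = 0.2499·21 + 1.0752·11 + 0.1258·75 + 0.1379·8 = 27.6121
  x_2 = 0.0693·21 + 0.0717·11 + 1.0621·75 + 0.0882·8 = 82.6096
  x_3 = 0.2884·21 + 0.2032·11 + 0.1087·75 + 1.0988·8 = 25.2338
Output multipliers (column sums of L):
  Mining: 1.7371
  Electronics: 1.3771
  Textiles: 1.4880
  Agriculture: 1.3543

Mining (1.7371)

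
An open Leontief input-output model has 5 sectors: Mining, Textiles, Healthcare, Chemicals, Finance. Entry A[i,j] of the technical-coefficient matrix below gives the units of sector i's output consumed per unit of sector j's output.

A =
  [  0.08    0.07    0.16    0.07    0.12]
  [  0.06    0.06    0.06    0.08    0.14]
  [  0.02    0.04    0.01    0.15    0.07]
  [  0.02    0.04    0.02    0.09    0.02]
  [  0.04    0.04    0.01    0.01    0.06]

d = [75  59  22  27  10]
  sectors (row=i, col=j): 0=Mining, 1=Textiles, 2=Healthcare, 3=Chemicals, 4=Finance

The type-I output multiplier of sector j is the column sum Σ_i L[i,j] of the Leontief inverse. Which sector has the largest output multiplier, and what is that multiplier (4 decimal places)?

Finance (1.5656)

Form M = I − A:
  [  0.92   -0.07   -0.16   -0.07   -0.12]
  [ -0.06    0.94   -0.06   -0.08   -0.14]
  [ -0.02   -0.04    0.99   -0.15   -0.07]
  [ -0.02   -0.04   -0.02    0.91   -0.02]
  [ -0.04   -0.04   -0.01   -0.01    0.94]
Leontief inverse L = M⁻¹:
  [  1.1081    0.1034    0.1897    0.1275    0.1737]
  [  0.0831    1.0863    0.0835    0.1176    0.1811]
  [  0.0339    0.0576    1.0236    0.1774    0.0929]
  [  0.0299    0.0524    0.0308    1.1113    0.0376]
  [  0.0514    0.0518    0.0228    0.0241    1.0803]
Total output x = L · d:
  x_0 = 1.1081·75 + 0.1034·59 + 0.1897·22 + 0.1275·27 + 0.1737·10 = 98.5655
  x_1 = 0.0831·75 + 1.0863·59 + 0.0835·22 + 0.1176·27 + 0.1811·10 = 77.1462
  x_2 = 0.0339·75 + 0.0576·59 + 1.0236·22 + 0.1774·27 + 0.0929·10 = 34.1786
  x_3 = 0.0299·75 + 0.0524·59 + 0.0308·22 + 1.1113·27 + 0.0376·10 = 36.3935
  x_4 = 0.0514·75 + 0.0518·59 + 0.0228·22 + 0.0241·27 + 1.0803·10 = 18.8662
Output multipliers (column sums of L):
  Mining: 1.3064
  Textiles: 1.3515
  Healthcare: 1.3504
  Chemicals: 1.5580
  Finance: 1.5656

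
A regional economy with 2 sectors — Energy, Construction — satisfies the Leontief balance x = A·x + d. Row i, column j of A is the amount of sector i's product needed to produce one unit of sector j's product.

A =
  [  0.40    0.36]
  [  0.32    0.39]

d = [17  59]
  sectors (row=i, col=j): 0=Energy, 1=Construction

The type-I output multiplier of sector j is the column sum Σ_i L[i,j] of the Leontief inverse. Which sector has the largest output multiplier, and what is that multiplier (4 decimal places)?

Form M = I − A:
  [  0.60   -0.36]
  [ -0.32    0.61]
Leontief inverse L = M⁻¹:
  [  2.4322    1.4354]
  [  1.2759    2.3923]
Total output x = L · d:
  x_0 = 2.4322·17 + 1.4354·59 = 126.0367
  x_1 = 1.2759·17 + 2.3923·59 = 162.8389
Output multipliers (column sums of L):
  Energy: 3.7081
  Construction: 3.8278

Construction (3.8278)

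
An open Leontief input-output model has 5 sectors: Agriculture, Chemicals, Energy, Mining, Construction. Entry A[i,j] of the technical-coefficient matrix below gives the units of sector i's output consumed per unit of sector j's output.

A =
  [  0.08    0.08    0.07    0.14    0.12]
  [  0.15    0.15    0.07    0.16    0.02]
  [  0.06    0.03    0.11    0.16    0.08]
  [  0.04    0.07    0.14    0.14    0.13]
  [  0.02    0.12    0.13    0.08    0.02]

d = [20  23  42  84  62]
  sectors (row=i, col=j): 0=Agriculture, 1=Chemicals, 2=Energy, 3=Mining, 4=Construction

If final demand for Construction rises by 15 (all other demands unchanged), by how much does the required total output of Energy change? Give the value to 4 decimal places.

2.2509

Form M = I − A:
  [  0.92   -0.08   -0.07   -0.14   -0.12]
  [ -0.15    0.85   -0.07   -0.16   -0.02]
  [ -0.06   -0.03    0.89   -0.16   -0.08]
  [ -0.04   -0.07   -0.14    0.86   -0.13]
  [ -0.02   -0.12   -0.13   -0.08    0.98]
Leontief inverse L = M⁻¹:
  [  1.1404    0.1625    0.1724    0.2658    0.1923]
  [  0.2310    1.2460    0.1816    0.3134    0.1101]
  [  0.1095    0.0966    1.2048    0.2739    0.1501]
  [  0.1009    0.1521    0.2501    1.2731    0.2048]
  [  0.0743    0.1811    0.2060    0.1841    1.0744]
Total output x = L · d:
  x_0 = 1.1404·20 + 0.1625·23 + 0.1724·42 + 0.2658·84 + 0.1923·62 = 68.0372
  x_1 = 0.2310·20 + 1.2460·23 + 0.1816·42 + 0.3134·84 + 0.1101·62 = 74.0590
  x_2 = 0.1095·20 + 0.0966·23 + 1.2048·42 + 0.2739·84 + 0.1501·62 = 87.3243
  x_3 = 0.1009·20 + 0.1521·23 + 0.2501·42 + 1.2731·84 + 0.2048·62 = 135.6516
  x_4 = 0.0743·20 + 0.1811·23 + 0.2060·42 + 0.1841·84 + 1.0744·62 = 96.3797
Δx_2 = L[2,4] · Δd_4 = 0.1501 · 15 = 2.2509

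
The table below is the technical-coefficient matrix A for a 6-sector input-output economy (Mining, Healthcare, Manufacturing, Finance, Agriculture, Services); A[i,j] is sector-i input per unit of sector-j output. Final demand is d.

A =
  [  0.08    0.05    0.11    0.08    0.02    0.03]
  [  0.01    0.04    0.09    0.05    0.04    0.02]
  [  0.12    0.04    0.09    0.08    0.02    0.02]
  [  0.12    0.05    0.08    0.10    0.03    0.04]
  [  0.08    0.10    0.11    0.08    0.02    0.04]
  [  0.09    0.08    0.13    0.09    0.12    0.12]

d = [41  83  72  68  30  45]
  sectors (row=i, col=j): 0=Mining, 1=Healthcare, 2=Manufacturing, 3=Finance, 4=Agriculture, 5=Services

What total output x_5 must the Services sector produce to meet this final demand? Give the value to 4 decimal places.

105.9467

Form M = I − A:
  [  0.92   -0.05   -0.11   -0.08   -0.02   -0.03]
  [ -0.01    0.96   -0.09   -0.05   -0.04   -0.02]
  [ -0.12   -0.04    0.91   -0.08   -0.02   -0.02]
  [ -0.12   -0.05   -0.08    0.90   -0.03   -0.04]
  [ -0.08   -0.10   -0.11   -0.08    0.98   -0.04]
  [ -0.09   -0.08   -0.13   -0.09   -0.12    0.88]
Leontief inverse L = M⁻¹:
  [  1.1353    0.0814    0.1690    0.1293    0.0403    0.0521]
  [  0.0474    1.0624    0.1296    0.0830    0.0538    0.0349]
  [  0.1749    0.0712    1.1491    0.1292    0.0389    0.0413]
  [  0.1824    0.0871    0.1484    1.1568    0.0539    0.0666]
  [  0.1395    0.1360    0.1778    0.1352    1.0446    0.0655]
  [  0.1839    0.1429    0.2382    0.1766    0.1627    1.1667]
Total output x = L · d:
  x_0 = 1.1353·41 + 0.0814·83 + 0.1690·72 + 0.1293·68 + 0.0403·30 + 0.0521·45 = 77.8166
  x_1 = 0.0474·41 + 1.0624·83 + 0.1296·72 + 0.0830·68 + 0.0538·30 + 0.0349·45 = 108.2803
  x_2 = 0.1749·41 + 0.0712·83 + 1.1491·72 + 0.1292·68 + 0.0389·30 + 0.0413·45 = 107.6343
  x_3 = 0.1824·41 + 0.0871·83 + 0.1484·72 + 1.1568·68 + 0.0539·30 + 0.0666·45 = 108.6659
  x_4 = 0.1395·41 + 0.1360·83 + 0.1778·72 + 0.1352·68 + 1.0446·30 + 0.0655·45 = 73.2901
  x_5 = 0.1839·41 + 0.1429·83 + 0.2382·72 + 0.1766·68 + 0.1627·30 + 1.1667·45 = 105.9467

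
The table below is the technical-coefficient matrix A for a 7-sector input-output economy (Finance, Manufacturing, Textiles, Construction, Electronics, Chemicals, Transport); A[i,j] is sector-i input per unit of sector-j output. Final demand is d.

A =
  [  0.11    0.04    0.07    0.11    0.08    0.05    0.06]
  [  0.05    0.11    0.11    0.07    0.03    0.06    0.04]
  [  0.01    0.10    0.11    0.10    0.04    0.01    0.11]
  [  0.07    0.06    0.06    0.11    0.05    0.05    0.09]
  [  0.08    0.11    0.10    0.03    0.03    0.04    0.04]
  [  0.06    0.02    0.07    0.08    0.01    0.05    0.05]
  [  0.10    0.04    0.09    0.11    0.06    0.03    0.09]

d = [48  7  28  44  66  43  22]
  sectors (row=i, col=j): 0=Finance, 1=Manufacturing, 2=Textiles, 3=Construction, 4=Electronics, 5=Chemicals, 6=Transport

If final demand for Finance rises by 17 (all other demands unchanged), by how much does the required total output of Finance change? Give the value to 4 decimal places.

Form M = I − A:
  [  0.89   -0.04   -0.07   -0.11   -0.08   -0.05   -0.06]
  [ -0.05    0.89   -0.11   -0.07   -0.03   -0.06   -0.04]
  [ -0.01   -0.10    0.89   -0.10   -0.04   -0.01   -0.11]
  [ -0.07   -0.06   -0.06    0.89   -0.05   -0.05   -0.09]
  [ -0.08   -0.11   -0.10   -0.03    0.97   -0.04   -0.04]
  [ -0.06   -0.02   -0.07   -0.08   -0.01    0.95   -0.05]
  [ -0.10   -0.04   -0.09   -0.11   -0.06   -0.03    0.91]
Leontief inverse L = M⁻¹:
  [  1.1793    0.1074    0.1541    0.2002    0.1263    0.0905    0.1314]
  [  0.1043    1.1749    0.1893    0.1504    0.0679    0.0958    0.1045]
  [  0.0681    0.1688    1.1932    0.1849    0.0812    0.0457    0.1805]
  [  0.1347    0.1230    0.1399    1.1963    0.0931    0.0882    0.1584]
  [  0.1315    0.1703    0.1739    0.1038    1.0664    0.0730    0.0983]
  [  0.1033    0.0618    0.1245    0.1420    0.0401    1.0756    0.0995]
  [  0.1693    0.1083    0.1757    0.2030    0.1078    0.0696    1.1647]
Total output x = L · d:
  x_0 = 1.1793·48 + 0.1074·7 + 0.1541·28 + 0.2002·44 + 0.1263·66 + 0.0905·43 + 0.1314·22 = 85.6001
  x_1 = 0.1043·48 + 1.1749·7 + 0.1893·28 + 0.1504·44 + 0.0679·66 + 0.0958·43 + 0.1045·22 = 36.0486
  x_2 = 0.0681·48 + 0.1688·7 + 1.1932·28 + 0.1849·44 + 0.0812·66 + 0.0457·43 + 0.1805·22 = 57.2914
  x_3 = 0.1347·48 + 0.1230·7 + 0.1399·28 + 1.1963·44 + 0.0931·66 + 0.0882·43 + 0.1584·22 = 77.2993
  x_4 = 0.1315·48 + 0.1703·7 + 0.1739·28 + 0.1038·44 + 1.0664·66 + 0.0730·43 + 0.0983·22 = 92.6274
  x_5 = 0.1033·48 + 0.0618·7 + 0.1245·28 + 0.1420·44 + 0.0401·66 + 1.0756·43 + 0.0995·22 = 66.2115
  x_6 = 0.1693·48 + 0.1083·7 + 0.1757·28 + 0.2030·44 + 0.1078·66 + 0.0696·43 + 1.1647·22 = 58.4671
Δx_0 = L[0,0] · Δd_0 = 1.1793 · 17 = 20.0485

20.0485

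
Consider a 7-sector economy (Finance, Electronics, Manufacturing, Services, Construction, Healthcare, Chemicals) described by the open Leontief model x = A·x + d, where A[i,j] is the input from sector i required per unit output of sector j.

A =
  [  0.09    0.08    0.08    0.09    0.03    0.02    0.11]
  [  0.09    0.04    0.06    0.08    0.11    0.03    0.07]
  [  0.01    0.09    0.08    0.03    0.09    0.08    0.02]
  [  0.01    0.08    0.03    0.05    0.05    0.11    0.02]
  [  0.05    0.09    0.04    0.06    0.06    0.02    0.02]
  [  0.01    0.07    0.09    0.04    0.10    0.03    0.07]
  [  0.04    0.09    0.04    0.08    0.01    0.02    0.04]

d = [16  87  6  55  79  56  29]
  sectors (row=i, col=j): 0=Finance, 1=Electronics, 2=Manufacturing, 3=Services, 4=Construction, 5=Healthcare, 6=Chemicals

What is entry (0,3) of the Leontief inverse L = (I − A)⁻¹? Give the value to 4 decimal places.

Form M = I − A:
  [  0.91   -0.08   -0.08   -0.09   -0.03   -0.02   -0.11]
  [ -0.09    0.96   -0.06   -0.08   -0.11   -0.03   -0.07]
  [ -0.01   -0.09    0.92   -0.03   -0.09   -0.08   -0.02]
  [ -0.01   -0.08   -0.03    0.95   -0.05   -0.11   -0.02]
  [ -0.05   -0.09   -0.04   -0.06    0.94   -0.02   -0.02]
  [ -0.01   -0.07   -0.09   -0.04   -0.10    0.97   -0.07]
  [ -0.04   -0.09   -0.04   -0.08   -0.01   -0.02    0.96]
Leontief inverse L = M⁻¹:
  [  1.1279    0.1440    0.1280    0.1434    0.0807    0.0593    0.1514]
  [  0.1258    1.1025    0.1051    0.1299    0.1581    0.0656    0.1078]
  [  0.0380    0.1398    1.1206    0.0685    0.1407    0.1092    0.0502]
  [  0.0336    0.1226    0.0658    1.0840    0.0943    0.1358    0.0486]
  [  0.0780    0.1323    0.0730    0.0963    1.0994    0.0463    0.0484]
  [  0.0383    0.1221    0.1282    0.0801    0.1459    1.0602    0.0980]
  [  0.0648    0.1293    0.0708    0.1140    0.0464    0.0471    1.0668]
Total output x = L · d:
  x_0 = 1.1279·16 + 0.1440·87 + 0.1280·6 + 0.1434·55 + 0.0807·79 + 0.0593·56 + 0.1514·29 = 53.3119
  x_1 = 0.1258·16 + 1.1025·87 + 0.1051·6 + 0.1299·55 + 0.1581·79 + 0.0656·56 + 0.1078·29 = 124.9963
  x_2 = 0.0380·16 + 0.1398·87 + 1.1206·6 + 0.0685·55 + 0.1407·79 + 0.1092·56 + 0.0502·29 = 41.9451
  x_3 = 0.0336·16 + 0.1226·87 + 0.0658·6 + 1.0840·55 + 0.0943·79 + 0.1358·56 + 0.0486·29 = 87.6820
  x_4 = 0.0780·16 + 0.1323·87 + 0.0730·6 + 0.0963·55 + 1.0994·79 + 0.0463·56 + 0.0484·29 = 109.3417
  x_5 = 0.0383·16 + 0.1221·87 + 0.1282·6 + 0.0801·55 + 0.1459·79 + 1.0602·56 + 0.0980·29 = 90.1389
  x_6 = 0.0648·16 + 0.1293·87 + 0.0708·6 + 0.1140·55 + 0.0464·79 + 0.0471·56 + 1.0668·29 = 56.2195

L[0,3] = 0.1434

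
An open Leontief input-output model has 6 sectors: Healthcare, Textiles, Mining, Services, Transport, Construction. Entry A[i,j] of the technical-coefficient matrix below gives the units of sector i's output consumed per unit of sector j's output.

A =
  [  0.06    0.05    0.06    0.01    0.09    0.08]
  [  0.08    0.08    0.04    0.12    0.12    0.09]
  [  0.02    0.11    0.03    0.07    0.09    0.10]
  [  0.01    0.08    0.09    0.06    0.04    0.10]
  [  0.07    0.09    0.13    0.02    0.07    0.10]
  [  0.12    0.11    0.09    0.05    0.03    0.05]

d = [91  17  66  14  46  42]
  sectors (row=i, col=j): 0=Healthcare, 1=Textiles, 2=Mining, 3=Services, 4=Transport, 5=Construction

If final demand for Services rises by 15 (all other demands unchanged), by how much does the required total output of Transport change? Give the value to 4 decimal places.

1.0533

Form M = I − A:
  [  0.94   -0.05   -0.06   -0.01   -0.09   -0.08]
  [ -0.08    0.92   -0.04   -0.12   -0.12   -0.09]
  [ -0.02   -0.11    0.97   -0.07   -0.09   -0.10]
  [ -0.01   -0.08   -0.09    0.94   -0.04   -0.10]
  [ -0.07   -0.09   -0.13   -0.02    0.93   -0.10]
  [ -0.12   -0.11   -0.09   -0.05   -0.03    0.95]
Leontief inverse L = M⁻¹:
  [  1.1028    0.1058    0.1073    0.0432    0.1369    0.1331]
  [  0.1389    1.1618    0.1134    0.1713    0.1872    0.1714]
  [  0.0715    0.1781    1.0883    0.1164    0.1455    0.1650]
  [  0.0537    0.1431    0.1383    1.1033    0.0896    0.1582]
  [  0.1258    0.1675    0.1895    0.0702    1.1360    0.1734]
  [  0.1690    0.1776    0.1430    0.0966    0.0934    1.1187]
Total output x = L · d:
  x_0 = 1.1028·91 + 0.1058·17 + 0.1073·66 + 0.0432·14 + 0.1369·46 + 0.1331·42 = 121.7281
  x_1 = 0.1389·91 + 1.1618·17 + 0.1134·66 + 0.1713·14 + 0.1872·46 + 0.1714·42 = 58.0899
  x_2 = 0.0715·91 + 0.1781·17 + 1.0883·66 + 0.1164·14 + 0.1455·46 + 0.1650·42 = 96.6148
  x_3 = 0.0537·91 + 0.1431·17 + 0.1383·66 + 1.1033·14 + 0.0896·46 + 0.1582·42 = 42.6591
  x_4 = 0.1258·91 + 0.1675·17 + 0.1895·66 + 0.0702·14 + 1.1360·46 + 0.1734·42 = 87.3215
  x_5 = 0.1690·91 + 0.1776·17 + 0.1430·66 + 0.0966·14 + 0.0934·46 + 1.1187·42 = 80.4686
Δx_4 = L[4,3] · Δd_3 = 0.0702 · 15 = 1.0533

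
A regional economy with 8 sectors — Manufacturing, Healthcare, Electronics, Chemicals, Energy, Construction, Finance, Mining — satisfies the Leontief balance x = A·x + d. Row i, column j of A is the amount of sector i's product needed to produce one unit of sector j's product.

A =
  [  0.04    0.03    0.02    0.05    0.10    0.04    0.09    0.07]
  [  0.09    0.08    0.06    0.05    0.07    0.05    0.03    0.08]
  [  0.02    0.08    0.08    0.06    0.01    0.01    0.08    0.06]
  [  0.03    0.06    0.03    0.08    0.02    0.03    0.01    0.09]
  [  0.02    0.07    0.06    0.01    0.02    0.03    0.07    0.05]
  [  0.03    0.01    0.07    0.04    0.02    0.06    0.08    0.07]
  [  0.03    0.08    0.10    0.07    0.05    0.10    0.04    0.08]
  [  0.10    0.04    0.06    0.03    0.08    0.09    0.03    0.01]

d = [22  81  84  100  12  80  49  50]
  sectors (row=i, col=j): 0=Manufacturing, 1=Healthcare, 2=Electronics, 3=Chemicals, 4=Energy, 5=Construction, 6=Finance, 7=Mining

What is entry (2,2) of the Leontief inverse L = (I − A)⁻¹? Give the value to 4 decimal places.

Form M = I − A:
  [  0.96   -0.03   -0.02   -0.05   -0.10   -0.04   -0.09   -0.07]
  [ -0.09    0.92   -0.06   -0.05   -0.07   -0.05   -0.03   -0.08]
  [ -0.02   -0.08    0.92   -0.06   -0.01   -0.01   -0.08   -0.06]
  [ -0.03   -0.06   -0.03    0.92   -0.02   -0.03   -0.01   -0.09]
  [ -0.02   -0.07   -0.06   -0.01    0.98   -0.03   -0.07   -0.05]
  [ -0.03   -0.01   -0.07   -0.04   -0.02    0.94   -0.08   -0.07]
  [ -0.03   -0.08   -0.10   -0.07   -0.05   -0.10    0.96   -0.08]
  [ -0.10   -0.04   -0.06   -0.03   -0.08   -0.09   -0.03    0.99]
Leontief inverse L = M⁻¹:
  [  1.0743    0.0741    0.0678    0.0856    0.1352    0.0825    0.1300    0.1170]
  [  0.1329    1.1293    0.1115    0.0916    0.1141    0.0947    0.0784    0.1345]
  [  0.0552    0.1244    1.1253    0.0978    0.0434    0.0477    0.1143    0.1058]
  [  0.0621    0.0933    0.0640    1.1098    0.0499    0.0615    0.0383    0.1267]
  [  0.0492    0.1058    0.0991    0.0395    1.0484    0.0626    0.1010    0.0872]
  [  0.0596    0.0472    0.1133    0.0739    0.0495    1.0970    0.1158    0.1110]
  [  0.0746    0.1333    0.1590    0.1166    0.0912    0.1480    1.0906    0.1395]
  [  0.1308    0.0804    0.1046    0.0653    0.1144    0.1262    0.0761    1.0590]
Total output x = L · d:
  x_0 = 1.0743·22 + 0.0741·81 + 0.0678·84 + 0.0856·100 + 0.1352·12 + 0.0825·80 + 0.1300·49 + 0.1170·50 = 64.3317
  x_1 = 0.1329·22 + 1.1293·81 + 0.1115·84 + 0.0916·100 + 0.1141·12 + 0.0947·80 + 0.0784·49 + 0.1345·50 = 132.4351
  x_2 = 0.0552·22 + 0.1244·81 + 1.1253·84 + 0.0978·100 + 0.0434·12 + 0.0477·80 + 0.1143·49 + 0.1058·50 = 130.8279
  x_3 = 0.0621·22 + 0.0933·81 + 0.0640·84 + 1.1098·100 + 0.0499·12 + 0.0615·80 + 0.0383·49 + 0.1267·50 = 139.0113
  x_4 = 0.0492·22 + 0.1058·81 + 0.0991·84 + 0.0395·100 + 1.0484·12 + 0.0626·80 + 0.1010·49 + 0.0872·50 = 48.8203
  x_5 = 0.0596·22 + 0.0472·81 + 0.1133·84 + 0.0739·100 + 0.0495·12 + 1.0970·80 + 0.1158·49 + 0.1110·50 = 121.6095
  x_6 = 0.0746·22 + 0.1333·81 + 0.1590·84 + 0.1166·100 + 0.0912·12 + 0.1480·80 + 1.0906·49 + 0.1395·50 = 110.8006
  x_7 = 0.1308·22 + 0.0804·81 + 0.1046·84 + 0.0653·100 + 0.1144·12 + 0.1262·80 + 0.0761·49 + 1.0590·50 = 92.8536

L[2,2] = 1.1253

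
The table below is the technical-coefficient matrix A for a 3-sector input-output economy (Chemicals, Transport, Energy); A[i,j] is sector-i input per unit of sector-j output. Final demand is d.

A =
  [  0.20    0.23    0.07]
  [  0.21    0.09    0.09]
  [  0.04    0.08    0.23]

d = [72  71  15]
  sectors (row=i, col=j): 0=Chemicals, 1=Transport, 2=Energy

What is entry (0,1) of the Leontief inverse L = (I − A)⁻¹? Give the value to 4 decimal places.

Form M = I − A:
  [  0.80   -0.23   -0.07]
  [ -0.21    0.91   -0.09]
  [ -0.04   -0.08    0.77]
Leontief inverse L = M⁻¹:
  [  1.3517    0.3561    0.1645]
  [  0.3222    1.1952    0.1690]
  [  0.1037    0.1427    1.3248]
Total output x = L · d:
  x_0 = 1.3517·72 + 0.3561·71 + 0.1645·15 = 125.0732
  x_1 = 0.3222·72 + 1.1952·71 + 0.1690·15 = 110.5906
  x_2 = 0.1037·72 + 0.1427·71 + 1.3248·15 = 37.4678

L[0,1] = 0.3561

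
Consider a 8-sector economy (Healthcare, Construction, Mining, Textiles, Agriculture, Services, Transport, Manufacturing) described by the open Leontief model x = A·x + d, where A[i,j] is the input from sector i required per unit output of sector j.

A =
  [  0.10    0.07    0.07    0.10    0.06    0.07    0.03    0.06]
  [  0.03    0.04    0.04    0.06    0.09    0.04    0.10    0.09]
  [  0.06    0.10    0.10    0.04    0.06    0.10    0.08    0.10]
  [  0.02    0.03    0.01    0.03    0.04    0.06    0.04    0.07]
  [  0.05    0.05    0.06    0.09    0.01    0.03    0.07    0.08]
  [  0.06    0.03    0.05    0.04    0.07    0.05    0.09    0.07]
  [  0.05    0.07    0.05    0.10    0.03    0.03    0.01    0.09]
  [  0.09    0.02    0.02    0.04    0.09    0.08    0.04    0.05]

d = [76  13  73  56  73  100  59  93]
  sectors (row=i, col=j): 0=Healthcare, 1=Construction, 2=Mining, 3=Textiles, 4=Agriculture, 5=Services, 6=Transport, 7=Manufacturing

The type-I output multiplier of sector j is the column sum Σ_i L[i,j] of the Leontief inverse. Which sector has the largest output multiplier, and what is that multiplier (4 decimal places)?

Manufacturing (2.1294)

Form M = I − A:
  [  0.90   -0.07   -0.07   -0.10   -0.06   -0.07   -0.03   -0.06]
  [ -0.03    0.96   -0.04   -0.06   -0.09   -0.04   -0.10   -0.09]
  [ -0.06   -0.10    0.90   -0.04   -0.06   -0.10   -0.08   -0.10]
  [ -0.02   -0.03   -0.01    0.97   -0.04   -0.06   -0.04   -0.07]
  [ -0.05   -0.05   -0.06   -0.09    0.99   -0.03   -0.07   -0.08]
  [ -0.06   -0.03   -0.05   -0.04   -0.07    0.95   -0.09   -0.07]
  [ -0.05   -0.07   -0.05   -0.10   -0.03   -0.03    0.99   -0.09]
  [ -0.09   -0.02   -0.02   -0.04   -0.09   -0.08   -0.04    0.95]
Leontief inverse L = M⁻¹:
  [  1.1612    0.1222    0.1210    0.1638    0.1201    0.1320    0.0900    0.1381]
  [  0.0818    1.0839    0.0817    0.1171    0.1383    0.0899    0.1476    0.1573]
  [  0.1317    0.1613    1.1608    0.1142    0.1318    0.1710    0.1513    0.1922]
  [  0.0527    0.0547    0.0345    1.0634    0.0718    0.0907    0.0706    0.1099]
  [  0.0969    0.0903    0.0974    0.1384    1.0575    0.0787    0.1131    0.1407]
  [  0.1115    0.0739    0.0924    0.0956    0.1170    1.0990    0.1358    0.1345]
  [  0.0954    0.1069    0.0852    0.1452    0.0775    0.0779    1.0551    0.1480]
  [  0.1393    0.0594    0.0597    0.0924    0.1334    0.1251    0.0844    1.1086]
Total output x = L · d:
  x_0 = 1.1612·76 + 0.1222·13 + 0.1210·73 + 0.1638·56 + 0.1201·73 + 0.1320·100 + 0.0900·59 + 0.1381·93 = 147.9622
  x_1 = 0.0818·76 + 1.0839·13 + 0.0817·73 + 0.1171·56 + 0.1383·73 + 0.0899·100 + 0.1476·59 + 0.1573·93 = 75.2642
  x_2 = 0.1317·76 + 0.1613·13 + 1.1608·73 + 0.1142·56 + 0.1318·73 + 0.1710·100 + 0.1513·59 + 0.1922·93 = 156.7611
  x_3 = 0.0527·76 + 0.0547·13 + 0.0345·73 + 1.0634·56 + 0.0718·73 + 0.0907·100 + 0.0706·59 + 0.1099·93 = 95.4917
  x_4 = 0.0969·76 + 0.0903·13 + 0.0974·73 + 0.1384·56 + 1.0575·73 + 0.0787·100 + 0.1131·59 + 0.1407·93 = 128.2273
  x_5 = 0.1115·76 + 0.0739·13 + 0.0924·73 + 0.0956·56 + 0.1170·73 + 1.0990·100 + 0.1358·59 + 0.1345·93 = 160.4999
  x_6 = 0.0954·76 + 0.1069·13 + 0.0852·73 + 0.1452·56 + 0.0775·73 + 0.0779·100 + 1.0551·59 + 0.1480·93 = 112.4496
  x_7 = 0.1393·76 + 0.0594·13 + 0.0597·73 + 0.0924·56 + 0.1334·73 + 0.1251·100 + 0.0844·59 + 1.1086·93 = 151.2160
Output multipliers (column sums of L):
  Healthcare: 1.8705
  Construction: 1.7524
  Mining: 1.7326
  Textiles: 1.9302
  Agriculture: 1.8472
  Services: 1.8645
  Transport: 1.8479
  Manufacturing: 2.1294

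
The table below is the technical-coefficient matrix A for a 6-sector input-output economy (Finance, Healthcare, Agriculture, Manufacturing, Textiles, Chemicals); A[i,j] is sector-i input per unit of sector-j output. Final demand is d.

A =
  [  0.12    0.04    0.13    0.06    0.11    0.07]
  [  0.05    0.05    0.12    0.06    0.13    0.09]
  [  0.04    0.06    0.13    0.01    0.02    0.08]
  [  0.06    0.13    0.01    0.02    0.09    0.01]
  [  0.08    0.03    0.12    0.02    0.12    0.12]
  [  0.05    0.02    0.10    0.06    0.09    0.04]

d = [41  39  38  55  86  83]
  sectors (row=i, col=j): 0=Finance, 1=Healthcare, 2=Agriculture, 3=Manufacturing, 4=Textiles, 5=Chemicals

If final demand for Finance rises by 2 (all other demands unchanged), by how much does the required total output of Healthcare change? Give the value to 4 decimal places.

0.2104

Form M = I − A:
  [  0.88   -0.04   -0.13   -0.06   -0.11   -0.07]
  [ -0.05    0.95   -0.12   -0.06   -0.13   -0.09]
  [ -0.04   -0.06    0.87   -0.01   -0.02   -0.08]
  [ -0.06   -0.13   -0.01    0.98   -0.09   -0.01]
  [ -0.08   -0.03   -0.12   -0.02    0.88   -0.12]
  [ -0.05   -0.02   -0.10   -0.06   -0.09    0.96]
Leontief inverse L = M⁻¹:
  [  1.1832    0.0860    0.2317    0.0924    0.1895    0.1383]
  [  0.1052    1.0924    0.2133    0.0891    0.2043    0.1543]
  [  0.0743    0.0875    1.1959    0.0309    0.0650    0.1217]
  [  0.1006    0.1578    0.0762    1.0436    0.1503    0.0581]
  [  0.1359    0.0677    0.2158    0.0503    1.1922    0.1838]
  [  0.0906    0.0526    0.1661    0.0798    0.1421    1.0856]
Total output x = L · d:
  x_0 = 1.1832·41 + 0.0860·39 + 0.2317·38 + 0.0924·55 + 0.1895·86 + 0.1383·83 = 93.5236
  x_1 = 0.1052·41 + 1.0924·39 + 0.2133·38 + 0.0891·55 + 0.2043·86 + 0.1543·83 = 90.3021
  x_2 = 0.0743·41 + 0.0875·39 + 1.1959·38 + 0.0309·55 + 0.0650·86 + 0.1217·83 = 69.2928
  x_3 = 0.1006·41 + 0.1578·39 + 0.0762·38 + 1.0436·55 + 0.1503·86 + 0.0581·83 = 88.3247
  x_4 = 0.1359·41 + 0.0677·39 + 0.2158·38 + 0.0503·55 + 1.1922·86 + 0.1838·83 = 136.9628
  x_5 = 0.0906·41 + 0.0526·39 + 0.1661·38 + 0.0798·55 + 0.1421·86 + 1.0856·83 = 118.7892
Δx_1 = L[1,0] · Δd_0 = 0.1052 · 2 = 0.2104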